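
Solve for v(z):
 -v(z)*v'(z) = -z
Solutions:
 v(z) = -sqrt(C1 + z^2)
 v(z) = sqrt(C1 + z^2)


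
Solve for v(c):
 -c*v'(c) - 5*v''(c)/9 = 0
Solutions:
 v(c) = C1 + C2*erf(3*sqrt(10)*c/10)


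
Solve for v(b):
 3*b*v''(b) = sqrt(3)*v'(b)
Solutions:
 v(b) = C1 + C2*b^(sqrt(3)/3 + 1)


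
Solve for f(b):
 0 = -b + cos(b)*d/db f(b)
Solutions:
 f(b) = C1 + Integral(b/cos(b), b)


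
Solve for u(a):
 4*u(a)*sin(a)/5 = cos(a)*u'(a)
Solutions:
 u(a) = C1/cos(a)^(4/5)


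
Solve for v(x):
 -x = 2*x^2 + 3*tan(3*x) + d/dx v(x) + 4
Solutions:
 v(x) = C1 - 2*x^3/3 - x^2/2 - 4*x + log(cos(3*x))


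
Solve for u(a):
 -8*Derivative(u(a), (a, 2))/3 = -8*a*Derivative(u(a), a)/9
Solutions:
 u(a) = C1 + C2*erfi(sqrt(6)*a/6)


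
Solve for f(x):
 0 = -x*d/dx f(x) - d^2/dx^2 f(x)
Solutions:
 f(x) = C1 + C2*erf(sqrt(2)*x/2)


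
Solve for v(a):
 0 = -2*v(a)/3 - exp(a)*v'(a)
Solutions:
 v(a) = C1*exp(2*exp(-a)/3)


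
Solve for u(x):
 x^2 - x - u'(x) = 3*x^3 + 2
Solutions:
 u(x) = C1 - 3*x^4/4 + x^3/3 - x^2/2 - 2*x


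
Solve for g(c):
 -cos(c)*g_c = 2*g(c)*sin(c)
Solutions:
 g(c) = C1*cos(c)^2


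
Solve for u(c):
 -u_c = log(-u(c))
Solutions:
 -li(-u(c)) = C1 - c


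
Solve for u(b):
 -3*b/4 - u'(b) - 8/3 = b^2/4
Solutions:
 u(b) = C1 - b^3/12 - 3*b^2/8 - 8*b/3


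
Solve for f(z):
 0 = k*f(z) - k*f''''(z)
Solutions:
 f(z) = C1*exp(-z) + C2*exp(z) + C3*sin(z) + C4*cos(z)


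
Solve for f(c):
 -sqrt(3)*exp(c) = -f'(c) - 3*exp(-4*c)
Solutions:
 f(c) = C1 + sqrt(3)*exp(c) + 3*exp(-4*c)/4


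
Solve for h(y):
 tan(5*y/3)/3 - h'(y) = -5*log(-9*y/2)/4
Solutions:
 h(y) = C1 + 5*y*log(-y)/4 - 5*y/4 - 5*y*log(2)/4 + 5*y*log(3)/2 - log(cos(5*y/3))/5


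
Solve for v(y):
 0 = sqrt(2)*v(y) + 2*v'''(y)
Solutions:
 v(y) = C3*exp(-2^(5/6)*y/2) + (C1*sin(2^(5/6)*sqrt(3)*y/4) + C2*cos(2^(5/6)*sqrt(3)*y/4))*exp(2^(5/6)*y/4)


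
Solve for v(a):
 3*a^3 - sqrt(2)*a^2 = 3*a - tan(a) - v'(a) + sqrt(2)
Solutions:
 v(a) = C1 - 3*a^4/4 + sqrt(2)*a^3/3 + 3*a^2/2 + sqrt(2)*a + log(cos(a))


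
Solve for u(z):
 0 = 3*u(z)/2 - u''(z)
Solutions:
 u(z) = C1*exp(-sqrt(6)*z/2) + C2*exp(sqrt(6)*z/2)


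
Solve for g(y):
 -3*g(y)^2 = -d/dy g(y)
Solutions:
 g(y) = -1/(C1 + 3*y)


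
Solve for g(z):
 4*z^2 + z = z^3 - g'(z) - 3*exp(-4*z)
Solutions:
 g(z) = C1 + z^4/4 - 4*z^3/3 - z^2/2 + 3*exp(-4*z)/4


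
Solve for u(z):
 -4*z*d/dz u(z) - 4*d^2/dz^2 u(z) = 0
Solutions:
 u(z) = C1 + C2*erf(sqrt(2)*z/2)


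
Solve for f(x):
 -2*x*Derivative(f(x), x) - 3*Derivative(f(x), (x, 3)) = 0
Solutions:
 f(x) = C1 + Integral(C2*airyai(-2^(1/3)*3^(2/3)*x/3) + C3*airybi(-2^(1/3)*3^(2/3)*x/3), x)


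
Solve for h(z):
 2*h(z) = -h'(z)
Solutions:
 h(z) = C1*exp(-2*z)


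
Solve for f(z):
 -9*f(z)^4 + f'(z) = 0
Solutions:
 f(z) = (-1/(C1 + 27*z))^(1/3)
 f(z) = (-1/(C1 + 9*z))^(1/3)*(-3^(2/3) - 3*3^(1/6)*I)/6
 f(z) = (-1/(C1 + 9*z))^(1/3)*(-3^(2/3) + 3*3^(1/6)*I)/6


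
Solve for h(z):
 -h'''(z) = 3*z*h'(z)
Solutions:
 h(z) = C1 + Integral(C2*airyai(-3^(1/3)*z) + C3*airybi(-3^(1/3)*z), z)


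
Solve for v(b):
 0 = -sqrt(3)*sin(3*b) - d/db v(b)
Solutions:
 v(b) = C1 + sqrt(3)*cos(3*b)/3


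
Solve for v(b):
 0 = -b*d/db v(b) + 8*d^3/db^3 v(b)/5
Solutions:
 v(b) = C1 + Integral(C2*airyai(5^(1/3)*b/2) + C3*airybi(5^(1/3)*b/2), b)


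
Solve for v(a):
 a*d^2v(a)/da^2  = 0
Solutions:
 v(a) = C1 + C2*a


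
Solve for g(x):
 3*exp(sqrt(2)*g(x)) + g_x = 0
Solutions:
 g(x) = sqrt(2)*(2*log(1/(C1 + 3*x)) - log(2))/4


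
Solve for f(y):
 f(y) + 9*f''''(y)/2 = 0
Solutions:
 f(y) = (C1*sin(2^(3/4)*sqrt(3)*y/6) + C2*cos(2^(3/4)*sqrt(3)*y/6))*exp(-2^(3/4)*sqrt(3)*y/6) + (C3*sin(2^(3/4)*sqrt(3)*y/6) + C4*cos(2^(3/4)*sqrt(3)*y/6))*exp(2^(3/4)*sqrt(3)*y/6)


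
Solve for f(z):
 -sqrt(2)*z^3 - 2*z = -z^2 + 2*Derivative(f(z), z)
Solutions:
 f(z) = C1 - sqrt(2)*z^4/8 + z^3/6 - z^2/2


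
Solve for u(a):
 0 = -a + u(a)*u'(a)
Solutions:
 u(a) = -sqrt(C1 + a^2)
 u(a) = sqrt(C1 + a^2)


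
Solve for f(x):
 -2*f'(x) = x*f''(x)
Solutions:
 f(x) = C1 + C2/x


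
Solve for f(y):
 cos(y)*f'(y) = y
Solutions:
 f(y) = C1 + Integral(y/cos(y), y)


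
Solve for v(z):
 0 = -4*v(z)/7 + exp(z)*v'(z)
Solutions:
 v(z) = C1*exp(-4*exp(-z)/7)


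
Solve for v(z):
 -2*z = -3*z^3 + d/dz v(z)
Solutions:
 v(z) = C1 + 3*z^4/4 - z^2


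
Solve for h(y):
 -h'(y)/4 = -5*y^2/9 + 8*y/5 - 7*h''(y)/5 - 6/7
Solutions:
 h(y) = C1 + C2*exp(5*y/28) + 20*y^3/27 + 416*y^2/45 + 168472*y/1575


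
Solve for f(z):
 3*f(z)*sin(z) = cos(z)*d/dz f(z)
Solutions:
 f(z) = C1/cos(z)^3


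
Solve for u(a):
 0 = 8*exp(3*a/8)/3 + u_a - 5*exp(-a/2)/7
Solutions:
 u(a) = C1 - 64*exp(3*a/8)/9 - 10*exp(-a/2)/7


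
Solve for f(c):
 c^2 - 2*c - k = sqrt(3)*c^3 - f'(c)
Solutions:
 f(c) = C1 + sqrt(3)*c^4/4 - c^3/3 + c^2 + c*k


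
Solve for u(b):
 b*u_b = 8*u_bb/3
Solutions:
 u(b) = C1 + C2*erfi(sqrt(3)*b/4)


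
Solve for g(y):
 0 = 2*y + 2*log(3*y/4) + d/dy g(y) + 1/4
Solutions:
 g(y) = C1 - y^2 - 2*y*log(y) + y*log(16/9) + 7*y/4


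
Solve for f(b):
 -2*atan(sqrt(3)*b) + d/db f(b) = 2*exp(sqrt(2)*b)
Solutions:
 f(b) = C1 + 2*b*atan(sqrt(3)*b) + sqrt(2)*exp(sqrt(2)*b) - sqrt(3)*log(3*b^2 + 1)/3


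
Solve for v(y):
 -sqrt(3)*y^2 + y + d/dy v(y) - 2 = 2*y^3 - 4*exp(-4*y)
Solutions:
 v(y) = C1 + y^4/2 + sqrt(3)*y^3/3 - y^2/2 + 2*y + exp(-4*y)


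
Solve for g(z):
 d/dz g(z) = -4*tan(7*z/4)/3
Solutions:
 g(z) = C1 + 16*log(cos(7*z/4))/21


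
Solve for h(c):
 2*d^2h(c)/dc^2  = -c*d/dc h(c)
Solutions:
 h(c) = C1 + C2*erf(c/2)


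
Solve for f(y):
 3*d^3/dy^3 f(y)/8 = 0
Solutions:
 f(y) = C1 + C2*y + C3*y^2


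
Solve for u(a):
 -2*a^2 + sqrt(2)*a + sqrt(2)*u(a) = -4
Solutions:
 u(a) = sqrt(2)*a^2 - a - 2*sqrt(2)


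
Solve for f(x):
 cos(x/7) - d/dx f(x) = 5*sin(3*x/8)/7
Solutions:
 f(x) = C1 + 7*sin(x/7) + 40*cos(3*x/8)/21


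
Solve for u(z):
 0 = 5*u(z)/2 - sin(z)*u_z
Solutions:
 u(z) = C1*(cos(z) - 1)^(5/4)/(cos(z) + 1)^(5/4)


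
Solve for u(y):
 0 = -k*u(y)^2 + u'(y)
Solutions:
 u(y) = -1/(C1 + k*y)


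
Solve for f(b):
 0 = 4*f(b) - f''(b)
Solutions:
 f(b) = C1*exp(-2*b) + C2*exp(2*b)


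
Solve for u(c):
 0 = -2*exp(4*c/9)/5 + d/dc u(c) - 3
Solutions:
 u(c) = C1 + 3*c + 9*exp(4*c/9)/10


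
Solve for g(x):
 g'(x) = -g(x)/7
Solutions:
 g(x) = C1*exp(-x/7)


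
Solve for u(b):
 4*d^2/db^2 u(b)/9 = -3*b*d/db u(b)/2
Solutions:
 u(b) = C1 + C2*erf(3*sqrt(3)*b/4)


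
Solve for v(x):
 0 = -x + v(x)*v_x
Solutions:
 v(x) = -sqrt(C1 + x^2)
 v(x) = sqrt(C1 + x^2)


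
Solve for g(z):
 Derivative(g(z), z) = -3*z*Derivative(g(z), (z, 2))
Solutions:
 g(z) = C1 + C2*z^(2/3)


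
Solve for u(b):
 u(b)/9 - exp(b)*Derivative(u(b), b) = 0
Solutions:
 u(b) = C1*exp(-exp(-b)/9)


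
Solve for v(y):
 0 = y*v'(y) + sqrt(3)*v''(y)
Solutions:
 v(y) = C1 + C2*erf(sqrt(2)*3^(3/4)*y/6)


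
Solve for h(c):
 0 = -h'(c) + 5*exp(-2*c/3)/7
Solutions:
 h(c) = C1 - 15*exp(-2*c/3)/14


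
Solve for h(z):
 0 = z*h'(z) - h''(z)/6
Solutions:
 h(z) = C1 + C2*erfi(sqrt(3)*z)


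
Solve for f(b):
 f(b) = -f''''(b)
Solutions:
 f(b) = (C1*sin(sqrt(2)*b/2) + C2*cos(sqrt(2)*b/2))*exp(-sqrt(2)*b/2) + (C3*sin(sqrt(2)*b/2) + C4*cos(sqrt(2)*b/2))*exp(sqrt(2)*b/2)


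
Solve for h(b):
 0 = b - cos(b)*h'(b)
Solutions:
 h(b) = C1 + Integral(b/cos(b), b)


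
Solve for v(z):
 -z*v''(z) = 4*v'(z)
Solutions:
 v(z) = C1 + C2/z^3


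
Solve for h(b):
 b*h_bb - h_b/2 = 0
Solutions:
 h(b) = C1 + C2*b^(3/2)


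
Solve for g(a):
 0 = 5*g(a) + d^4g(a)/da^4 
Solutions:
 g(a) = (C1*sin(sqrt(2)*5^(1/4)*a/2) + C2*cos(sqrt(2)*5^(1/4)*a/2))*exp(-sqrt(2)*5^(1/4)*a/2) + (C3*sin(sqrt(2)*5^(1/4)*a/2) + C4*cos(sqrt(2)*5^(1/4)*a/2))*exp(sqrt(2)*5^(1/4)*a/2)


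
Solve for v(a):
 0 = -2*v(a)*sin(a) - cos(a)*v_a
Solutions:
 v(a) = C1*cos(a)^2


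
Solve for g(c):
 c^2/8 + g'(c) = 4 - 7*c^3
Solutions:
 g(c) = C1 - 7*c^4/4 - c^3/24 + 4*c


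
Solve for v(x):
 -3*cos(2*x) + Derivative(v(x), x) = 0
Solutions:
 v(x) = C1 + 3*sin(2*x)/2


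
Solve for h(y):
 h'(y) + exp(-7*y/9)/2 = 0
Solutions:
 h(y) = C1 + 9*exp(-7*y/9)/14


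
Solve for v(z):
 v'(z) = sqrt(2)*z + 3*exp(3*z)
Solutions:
 v(z) = C1 + sqrt(2)*z^2/2 + exp(3*z)


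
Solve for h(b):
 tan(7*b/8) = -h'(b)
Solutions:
 h(b) = C1 + 8*log(cos(7*b/8))/7


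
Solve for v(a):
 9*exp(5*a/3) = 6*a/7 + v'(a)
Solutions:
 v(a) = C1 - 3*a^2/7 + 27*exp(5*a/3)/5


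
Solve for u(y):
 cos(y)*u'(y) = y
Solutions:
 u(y) = C1 + Integral(y/cos(y), y)


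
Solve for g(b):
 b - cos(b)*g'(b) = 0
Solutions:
 g(b) = C1 + Integral(b/cos(b), b)


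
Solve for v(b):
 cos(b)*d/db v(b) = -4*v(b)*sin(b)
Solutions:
 v(b) = C1*cos(b)^4


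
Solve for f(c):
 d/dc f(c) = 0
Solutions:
 f(c) = C1


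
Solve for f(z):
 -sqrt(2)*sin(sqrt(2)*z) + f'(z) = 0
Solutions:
 f(z) = C1 - cos(sqrt(2)*z)


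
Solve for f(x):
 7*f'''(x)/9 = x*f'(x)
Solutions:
 f(x) = C1 + Integral(C2*airyai(21^(2/3)*x/7) + C3*airybi(21^(2/3)*x/7), x)


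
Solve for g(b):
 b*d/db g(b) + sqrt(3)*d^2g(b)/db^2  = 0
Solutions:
 g(b) = C1 + C2*erf(sqrt(2)*3^(3/4)*b/6)


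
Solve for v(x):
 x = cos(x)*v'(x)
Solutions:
 v(x) = C1 + Integral(x/cos(x), x)


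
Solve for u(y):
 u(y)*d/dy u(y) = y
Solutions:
 u(y) = -sqrt(C1 + y^2)
 u(y) = sqrt(C1 + y^2)


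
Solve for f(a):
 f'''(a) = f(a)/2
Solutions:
 f(a) = C3*exp(2^(2/3)*a/2) + (C1*sin(2^(2/3)*sqrt(3)*a/4) + C2*cos(2^(2/3)*sqrt(3)*a/4))*exp(-2^(2/3)*a/4)


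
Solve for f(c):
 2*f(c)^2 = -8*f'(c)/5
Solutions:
 f(c) = 4/(C1 + 5*c)


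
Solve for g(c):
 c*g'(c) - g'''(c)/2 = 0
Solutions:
 g(c) = C1 + Integral(C2*airyai(2^(1/3)*c) + C3*airybi(2^(1/3)*c), c)


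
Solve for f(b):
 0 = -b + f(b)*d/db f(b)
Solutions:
 f(b) = -sqrt(C1 + b^2)
 f(b) = sqrt(C1 + b^2)


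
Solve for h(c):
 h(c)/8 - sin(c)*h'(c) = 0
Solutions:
 h(c) = C1*(cos(c) - 1)^(1/16)/(cos(c) + 1)^(1/16)


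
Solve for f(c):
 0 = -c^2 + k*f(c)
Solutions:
 f(c) = c^2/k


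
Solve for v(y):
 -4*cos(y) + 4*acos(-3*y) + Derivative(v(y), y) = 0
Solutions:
 v(y) = C1 - 4*y*acos(-3*y) - 4*sqrt(1 - 9*y^2)/3 + 4*sin(y)


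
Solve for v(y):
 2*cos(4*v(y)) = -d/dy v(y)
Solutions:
 v(y) = -asin((C1 + exp(16*y))/(C1 - exp(16*y)))/4 + pi/4
 v(y) = asin((C1 + exp(16*y))/(C1 - exp(16*y)))/4


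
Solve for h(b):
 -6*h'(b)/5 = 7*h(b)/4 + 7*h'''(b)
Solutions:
 h(b) = C1*exp(-35^(1/3)*b*(-(1225 + sqrt(1518545))^(1/3) + 8*35^(1/3)/(1225 + sqrt(1518545))^(1/3))/140)*sin(sqrt(3)*35^(1/3)*b*(8*35^(1/3)/(1225 + sqrt(1518545))^(1/3) + (1225 + sqrt(1518545))^(1/3))/140) + C2*exp(-35^(1/3)*b*(-(1225 + sqrt(1518545))^(1/3) + 8*35^(1/3)/(1225 + sqrt(1518545))^(1/3))/140)*cos(sqrt(3)*35^(1/3)*b*(8*35^(1/3)/(1225 + sqrt(1518545))^(1/3) + (1225 + sqrt(1518545))^(1/3))/140) + C3*exp(35^(1/3)*b*(-(1225 + sqrt(1518545))^(1/3) + 8*35^(1/3)/(1225 + sqrt(1518545))^(1/3))/70)


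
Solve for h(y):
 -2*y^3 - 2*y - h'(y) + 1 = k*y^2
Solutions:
 h(y) = C1 - k*y^3/3 - y^4/2 - y^2 + y


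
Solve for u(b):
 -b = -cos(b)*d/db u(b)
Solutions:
 u(b) = C1 + Integral(b/cos(b), b)


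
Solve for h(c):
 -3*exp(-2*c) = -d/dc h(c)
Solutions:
 h(c) = C1 - 3*exp(-2*c)/2


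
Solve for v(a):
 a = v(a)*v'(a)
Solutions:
 v(a) = -sqrt(C1 + a^2)
 v(a) = sqrt(C1 + a^2)


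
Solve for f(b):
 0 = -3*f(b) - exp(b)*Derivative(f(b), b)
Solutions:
 f(b) = C1*exp(3*exp(-b))


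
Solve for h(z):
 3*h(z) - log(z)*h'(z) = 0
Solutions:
 h(z) = C1*exp(3*li(z))


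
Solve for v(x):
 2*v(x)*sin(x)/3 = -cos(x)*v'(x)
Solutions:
 v(x) = C1*cos(x)^(2/3)


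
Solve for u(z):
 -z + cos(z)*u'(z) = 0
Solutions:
 u(z) = C1 + Integral(z/cos(z), z)


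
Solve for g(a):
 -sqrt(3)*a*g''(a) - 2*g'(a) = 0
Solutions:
 g(a) = C1 + C2*a^(1 - 2*sqrt(3)/3)


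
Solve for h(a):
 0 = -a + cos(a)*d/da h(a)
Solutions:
 h(a) = C1 + Integral(a/cos(a), a)


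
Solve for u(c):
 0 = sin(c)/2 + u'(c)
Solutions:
 u(c) = C1 + cos(c)/2


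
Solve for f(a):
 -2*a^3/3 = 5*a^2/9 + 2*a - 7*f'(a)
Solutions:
 f(a) = C1 + a^4/42 + 5*a^3/189 + a^2/7


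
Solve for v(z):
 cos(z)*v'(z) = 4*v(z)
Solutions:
 v(z) = C1*(sin(z)^2 + 2*sin(z) + 1)/(sin(z)^2 - 2*sin(z) + 1)


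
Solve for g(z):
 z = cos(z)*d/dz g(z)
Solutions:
 g(z) = C1 + Integral(z/cos(z), z)


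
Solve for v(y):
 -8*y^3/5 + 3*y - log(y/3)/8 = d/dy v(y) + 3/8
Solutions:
 v(y) = C1 - 2*y^4/5 + 3*y^2/2 - y*log(y)/8 - y/4 + y*log(3)/8


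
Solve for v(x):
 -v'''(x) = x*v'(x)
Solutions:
 v(x) = C1 + Integral(C2*airyai(-x) + C3*airybi(-x), x)


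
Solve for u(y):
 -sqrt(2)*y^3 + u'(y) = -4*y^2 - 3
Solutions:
 u(y) = C1 + sqrt(2)*y^4/4 - 4*y^3/3 - 3*y


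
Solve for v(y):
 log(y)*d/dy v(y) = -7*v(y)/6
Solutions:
 v(y) = C1*exp(-7*li(y)/6)


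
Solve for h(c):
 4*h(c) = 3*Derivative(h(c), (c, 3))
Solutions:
 h(c) = C3*exp(6^(2/3)*c/3) + (C1*sin(2^(2/3)*3^(1/6)*c/2) + C2*cos(2^(2/3)*3^(1/6)*c/2))*exp(-6^(2/3)*c/6)


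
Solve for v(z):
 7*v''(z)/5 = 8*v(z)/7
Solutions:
 v(z) = C1*exp(-2*sqrt(10)*z/7) + C2*exp(2*sqrt(10)*z/7)


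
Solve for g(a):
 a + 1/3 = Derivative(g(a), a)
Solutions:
 g(a) = C1 + a^2/2 + a/3


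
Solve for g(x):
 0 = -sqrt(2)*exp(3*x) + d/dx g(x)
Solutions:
 g(x) = C1 + sqrt(2)*exp(3*x)/3


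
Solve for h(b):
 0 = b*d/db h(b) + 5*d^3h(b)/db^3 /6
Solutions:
 h(b) = C1 + Integral(C2*airyai(-5^(2/3)*6^(1/3)*b/5) + C3*airybi(-5^(2/3)*6^(1/3)*b/5), b)


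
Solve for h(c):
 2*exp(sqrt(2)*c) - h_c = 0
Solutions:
 h(c) = C1 + sqrt(2)*exp(sqrt(2)*c)


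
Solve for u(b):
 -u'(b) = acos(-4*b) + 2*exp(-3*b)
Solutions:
 u(b) = C1 - b*acos(-4*b) - sqrt(1 - 16*b^2)/4 + 2*exp(-3*b)/3


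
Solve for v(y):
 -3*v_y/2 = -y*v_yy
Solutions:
 v(y) = C1 + C2*y^(5/2)


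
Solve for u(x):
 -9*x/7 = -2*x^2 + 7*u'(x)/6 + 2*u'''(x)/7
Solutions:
 u(x) = C1 + C2*sin(7*sqrt(3)*x/6) + C3*cos(7*sqrt(3)*x/6) + 4*x^3/7 - 27*x^2/49 - 288*x/343


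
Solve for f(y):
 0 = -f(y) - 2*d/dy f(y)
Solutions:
 f(y) = C1*exp(-y/2)


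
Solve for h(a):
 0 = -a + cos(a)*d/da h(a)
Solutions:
 h(a) = C1 + Integral(a/cos(a), a)


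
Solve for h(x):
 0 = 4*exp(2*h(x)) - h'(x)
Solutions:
 h(x) = log(-sqrt(-1/(C1 + 4*x))) - log(2)/2
 h(x) = log(-1/(C1 + 4*x))/2 - log(2)/2


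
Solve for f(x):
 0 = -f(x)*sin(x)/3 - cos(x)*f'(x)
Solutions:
 f(x) = C1*cos(x)^(1/3)


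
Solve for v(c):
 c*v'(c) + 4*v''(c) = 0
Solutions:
 v(c) = C1 + C2*erf(sqrt(2)*c/4)


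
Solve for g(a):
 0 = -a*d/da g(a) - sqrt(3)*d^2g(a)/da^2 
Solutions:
 g(a) = C1 + C2*erf(sqrt(2)*3^(3/4)*a/6)


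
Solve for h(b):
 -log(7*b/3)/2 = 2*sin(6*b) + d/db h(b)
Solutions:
 h(b) = C1 - b*log(b)/2 - b*log(7) + b/2 + b*log(21)/2 + cos(6*b)/3


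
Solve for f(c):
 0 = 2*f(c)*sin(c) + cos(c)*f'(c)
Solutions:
 f(c) = C1*cos(c)^2


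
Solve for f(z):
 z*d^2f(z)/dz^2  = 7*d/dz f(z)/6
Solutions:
 f(z) = C1 + C2*z^(13/6)


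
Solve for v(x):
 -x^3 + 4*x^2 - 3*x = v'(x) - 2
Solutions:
 v(x) = C1 - x^4/4 + 4*x^3/3 - 3*x^2/2 + 2*x


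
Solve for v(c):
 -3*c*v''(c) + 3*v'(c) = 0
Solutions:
 v(c) = C1 + C2*c^2


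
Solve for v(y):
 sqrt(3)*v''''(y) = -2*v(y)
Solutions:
 v(y) = (C1*sin(2^(3/4)*3^(7/8)*y/6) + C2*cos(2^(3/4)*3^(7/8)*y/6))*exp(-2^(3/4)*3^(7/8)*y/6) + (C3*sin(2^(3/4)*3^(7/8)*y/6) + C4*cos(2^(3/4)*3^(7/8)*y/6))*exp(2^(3/4)*3^(7/8)*y/6)


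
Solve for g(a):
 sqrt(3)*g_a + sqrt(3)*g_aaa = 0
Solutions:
 g(a) = C1 + C2*sin(a) + C3*cos(a)


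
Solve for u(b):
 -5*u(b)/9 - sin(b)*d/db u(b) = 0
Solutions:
 u(b) = C1*(cos(b) + 1)^(5/18)/(cos(b) - 1)^(5/18)


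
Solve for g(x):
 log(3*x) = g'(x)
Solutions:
 g(x) = C1 + x*log(x) - x + x*log(3)


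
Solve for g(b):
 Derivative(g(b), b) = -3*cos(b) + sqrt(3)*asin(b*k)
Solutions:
 g(b) = C1 + sqrt(3)*Piecewise((b*asin(b*k) + sqrt(-b^2*k^2 + 1)/k, Ne(k, 0)), (0, True)) - 3*sin(b)


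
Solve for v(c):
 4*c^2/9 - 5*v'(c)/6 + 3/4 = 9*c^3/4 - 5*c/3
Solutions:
 v(c) = C1 - 27*c^4/40 + 8*c^3/45 + c^2 + 9*c/10


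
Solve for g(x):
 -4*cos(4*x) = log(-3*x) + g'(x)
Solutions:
 g(x) = C1 - x*log(-x) - x*log(3) + x - sin(4*x)


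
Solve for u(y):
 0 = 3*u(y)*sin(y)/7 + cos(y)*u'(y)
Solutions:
 u(y) = C1*cos(y)^(3/7)


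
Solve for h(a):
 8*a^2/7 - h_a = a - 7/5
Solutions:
 h(a) = C1 + 8*a^3/21 - a^2/2 + 7*a/5


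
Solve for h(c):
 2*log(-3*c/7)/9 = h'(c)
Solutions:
 h(c) = C1 + 2*c*log(-c)/9 + 2*c*(-log(7) - 1 + log(3))/9


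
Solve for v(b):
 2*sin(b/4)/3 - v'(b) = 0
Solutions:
 v(b) = C1 - 8*cos(b/4)/3


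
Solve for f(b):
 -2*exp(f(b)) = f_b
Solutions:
 f(b) = log(1/(C1 + 2*b))


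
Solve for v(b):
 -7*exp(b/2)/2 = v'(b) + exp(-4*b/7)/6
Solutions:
 v(b) = C1 - 7*exp(b/2) + 7*exp(-4*b/7)/24


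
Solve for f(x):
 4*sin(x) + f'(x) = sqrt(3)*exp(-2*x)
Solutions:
 f(x) = C1 + 4*cos(x) - sqrt(3)*exp(-2*x)/2


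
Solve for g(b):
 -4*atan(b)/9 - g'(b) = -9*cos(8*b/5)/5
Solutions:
 g(b) = C1 - 4*b*atan(b)/9 + 2*log(b^2 + 1)/9 + 9*sin(8*b/5)/8


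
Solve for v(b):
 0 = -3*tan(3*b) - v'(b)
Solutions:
 v(b) = C1 + log(cos(3*b))


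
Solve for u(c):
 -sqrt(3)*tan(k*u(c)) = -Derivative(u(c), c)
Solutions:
 u(c) = Piecewise((-asin(exp(C1*k + sqrt(3)*c*k))/k + pi/k, Ne(k, 0)), (nan, True))
 u(c) = Piecewise((asin(exp(C1*k + sqrt(3)*c*k))/k, Ne(k, 0)), (nan, True))


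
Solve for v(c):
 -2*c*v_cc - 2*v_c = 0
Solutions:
 v(c) = C1 + C2*log(c)


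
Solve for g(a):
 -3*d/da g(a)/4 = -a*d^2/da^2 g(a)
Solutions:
 g(a) = C1 + C2*a^(7/4)


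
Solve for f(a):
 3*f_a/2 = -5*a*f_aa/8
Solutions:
 f(a) = C1 + C2/a^(7/5)


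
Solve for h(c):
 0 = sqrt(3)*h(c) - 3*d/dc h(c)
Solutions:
 h(c) = C1*exp(sqrt(3)*c/3)


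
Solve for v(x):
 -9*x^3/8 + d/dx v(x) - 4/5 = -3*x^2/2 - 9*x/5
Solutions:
 v(x) = C1 + 9*x^4/32 - x^3/2 - 9*x^2/10 + 4*x/5


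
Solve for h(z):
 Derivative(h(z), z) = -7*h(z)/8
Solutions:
 h(z) = C1*exp(-7*z/8)


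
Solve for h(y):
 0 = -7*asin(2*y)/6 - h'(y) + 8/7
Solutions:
 h(y) = C1 - 7*y*asin(2*y)/6 + 8*y/7 - 7*sqrt(1 - 4*y^2)/12


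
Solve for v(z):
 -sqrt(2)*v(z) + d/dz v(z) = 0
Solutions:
 v(z) = C1*exp(sqrt(2)*z)


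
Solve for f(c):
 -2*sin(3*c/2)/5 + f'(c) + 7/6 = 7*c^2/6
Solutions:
 f(c) = C1 + 7*c^3/18 - 7*c/6 - 4*cos(3*c/2)/15


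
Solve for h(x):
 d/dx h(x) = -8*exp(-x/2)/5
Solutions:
 h(x) = C1 + 16*exp(-x/2)/5


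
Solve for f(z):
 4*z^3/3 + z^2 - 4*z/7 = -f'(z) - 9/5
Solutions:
 f(z) = C1 - z^4/3 - z^3/3 + 2*z^2/7 - 9*z/5


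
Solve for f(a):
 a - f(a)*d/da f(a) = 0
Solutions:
 f(a) = -sqrt(C1 + a^2)
 f(a) = sqrt(C1 + a^2)


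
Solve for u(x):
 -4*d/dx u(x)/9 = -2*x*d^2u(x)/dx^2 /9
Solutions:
 u(x) = C1 + C2*x^3


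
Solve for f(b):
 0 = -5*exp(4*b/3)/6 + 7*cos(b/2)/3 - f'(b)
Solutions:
 f(b) = C1 - 5*exp(4*b/3)/8 + 14*sin(b/2)/3


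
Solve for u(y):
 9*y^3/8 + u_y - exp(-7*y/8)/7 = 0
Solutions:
 u(y) = C1 - 9*y^4/32 - 8*exp(-7*y/8)/49


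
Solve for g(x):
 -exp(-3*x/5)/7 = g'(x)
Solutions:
 g(x) = C1 + 5*exp(-3*x/5)/21


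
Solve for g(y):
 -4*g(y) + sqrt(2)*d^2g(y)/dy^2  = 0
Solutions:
 g(y) = C1*exp(-2^(3/4)*y) + C2*exp(2^(3/4)*y)


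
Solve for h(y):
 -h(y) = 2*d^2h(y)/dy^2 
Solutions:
 h(y) = C1*sin(sqrt(2)*y/2) + C2*cos(sqrt(2)*y/2)


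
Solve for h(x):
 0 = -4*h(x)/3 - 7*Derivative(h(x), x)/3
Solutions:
 h(x) = C1*exp(-4*x/7)


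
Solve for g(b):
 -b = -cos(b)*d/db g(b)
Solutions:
 g(b) = C1 + Integral(b/cos(b), b)


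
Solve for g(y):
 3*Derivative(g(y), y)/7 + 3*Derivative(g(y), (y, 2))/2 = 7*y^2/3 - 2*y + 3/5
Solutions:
 g(y) = C1 + C2*exp(-2*y/7) + 49*y^3/27 - 385*y^2/18 + 13601*y/90


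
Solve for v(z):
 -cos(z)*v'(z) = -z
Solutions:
 v(z) = C1 + Integral(z/cos(z), z)


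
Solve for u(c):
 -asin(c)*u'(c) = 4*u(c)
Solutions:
 u(c) = C1*exp(-4*Integral(1/asin(c), c))


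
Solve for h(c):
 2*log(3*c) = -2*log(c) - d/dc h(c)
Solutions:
 h(c) = C1 - 4*c*log(c) - c*log(9) + 4*c


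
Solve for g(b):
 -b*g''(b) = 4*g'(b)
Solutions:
 g(b) = C1 + C2/b^3


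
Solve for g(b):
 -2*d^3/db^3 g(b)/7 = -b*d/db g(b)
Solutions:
 g(b) = C1 + Integral(C2*airyai(2^(2/3)*7^(1/3)*b/2) + C3*airybi(2^(2/3)*7^(1/3)*b/2), b)


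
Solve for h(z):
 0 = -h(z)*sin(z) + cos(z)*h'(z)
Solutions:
 h(z) = C1/cos(z)


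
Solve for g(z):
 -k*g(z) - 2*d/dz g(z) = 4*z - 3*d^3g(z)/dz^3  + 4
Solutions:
 g(z) = C1*exp(-2^(1/3)*z*(2^(1/3)*(-9*k + sqrt(81*k^2 - 32))^(1/3) + 4/(-9*k + sqrt(81*k^2 - 32))^(1/3))/6) + C2*exp(2^(1/3)*z*(2^(1/3)*(-9*k + sqrt(81*k^2 - 32))^(1/3) - 2^(1/3)*sqrt(3)*I*(-9*k + sqrt(81*k^2 - 32))^(1/3) - 16/((-1 + sqrt(3)*I)*(-9*k + sqrt(81*k^2 - 32))^(1/3)))/12) + C3*exp(2^(1/3)*z*(2^(1/3)*(-9*k + sqrt(81*k^2 - 32))^(1/3) + 2^(1/3)*sqrt(3)*I*(-9*k + sqrt(81*k^2 - 32))^(1/3) + 16/((1 + sqrt(3)*I)*(-9*k + sqrt(81*k^2 - 32))^(1/3)))/12) - 4*z/k - 4/k + 8/k^2


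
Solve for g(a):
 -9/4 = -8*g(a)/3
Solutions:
 g(a) = 27/32


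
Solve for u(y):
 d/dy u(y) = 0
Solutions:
 u(y) = C1


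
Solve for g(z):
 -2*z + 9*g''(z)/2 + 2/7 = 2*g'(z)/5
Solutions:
 g(z) = C1 + C2*exp(4*z/45) - 5*z^2/2 - 1555*z/28


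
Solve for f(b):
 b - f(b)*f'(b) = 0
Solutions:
 f(b) = -sqrt(C1 + b^2)
 f(b) = sqrt(C1 + b^2)


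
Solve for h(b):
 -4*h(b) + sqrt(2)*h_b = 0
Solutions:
 h(b) = C1*exp(2*sqrt(2)*b)


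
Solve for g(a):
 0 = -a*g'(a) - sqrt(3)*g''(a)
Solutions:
 g(a) = C1 + C2*erf(sqrt(2)*3^(3/4)*a/6)


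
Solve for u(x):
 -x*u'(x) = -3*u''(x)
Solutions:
 u(x) = C1 + C2*erfi(sqrt(6)*x/6)


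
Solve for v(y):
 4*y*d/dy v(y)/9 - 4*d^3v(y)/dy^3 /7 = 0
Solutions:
 v(y) = C1 + Integral(C2*airyai(21^(1/3)*y/3) + C3*airybi(21^(1/3)*y/3), y)


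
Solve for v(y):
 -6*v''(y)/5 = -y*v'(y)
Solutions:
 v(y) = C1 + C2*erfi(sqrt(15)*y/6)


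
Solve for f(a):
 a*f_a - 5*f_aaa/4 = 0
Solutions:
 f(a) = C1 + Integral(C2*airyai(10^(2/3)*a/5) + C3*airybi(10^(2/3)*a/5), a)


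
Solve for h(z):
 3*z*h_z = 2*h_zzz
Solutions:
 h(z) = C1 + Integral(C2*airyai(2^(2/3)*3^(1/3)*z/2) + C3*airybi(2^(2/3)*3^(1/3)*z/2), z)


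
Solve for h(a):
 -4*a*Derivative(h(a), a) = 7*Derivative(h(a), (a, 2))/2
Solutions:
 h(a) = C1 + C2*erf(2*sqrt(7)*a/7)


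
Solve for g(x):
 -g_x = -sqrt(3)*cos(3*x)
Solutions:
 g(x) = C1 + sqrt(3)*sin(3*x)/3


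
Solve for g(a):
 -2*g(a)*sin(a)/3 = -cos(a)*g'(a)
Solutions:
 g(a) = C1/cos(a)^(2/3)


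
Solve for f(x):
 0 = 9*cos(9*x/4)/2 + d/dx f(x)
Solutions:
 f(x) = C1 - 2*sin(9*x/4)


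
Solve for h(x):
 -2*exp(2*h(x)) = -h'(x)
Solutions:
 h(x) = log(-sqrt(-1/(C1 + 2*x))) - log(2)/2
 h(x) = log(-1/(C1 + 2*x))/2 - log(2)/2


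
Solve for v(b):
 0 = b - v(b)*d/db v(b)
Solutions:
 v(b) = -sqrt(C1 + b^2)
 v(b) = sqrt(C1 + b^2)


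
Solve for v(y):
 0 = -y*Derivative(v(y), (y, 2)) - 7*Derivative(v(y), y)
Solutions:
 v(y) = C1 + C2/y^6


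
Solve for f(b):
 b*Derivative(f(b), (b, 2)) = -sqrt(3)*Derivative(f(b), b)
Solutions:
 f(b) = C1 + C2*b^(1 - sqrt(3))


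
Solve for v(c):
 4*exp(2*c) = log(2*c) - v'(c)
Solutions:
 v(c) = C1 + c*log(c) + c*(-1 + log(2)) - 2*exp(2*c)


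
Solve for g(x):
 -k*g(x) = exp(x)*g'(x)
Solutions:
 g(x) = C1*exp(k*exp(-x))


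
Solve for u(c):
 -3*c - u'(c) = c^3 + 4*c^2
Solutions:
 u(c) = C1 - c^4/4 - 4*c^3/3 - 3*c^2/2


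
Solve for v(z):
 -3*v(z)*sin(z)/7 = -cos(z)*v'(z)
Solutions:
 v(z) = C1/cos(z)^(3/7)


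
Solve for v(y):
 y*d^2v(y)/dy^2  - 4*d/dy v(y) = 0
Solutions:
 v(y) = C1 + C2*y^5


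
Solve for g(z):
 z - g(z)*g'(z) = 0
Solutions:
 g(z) = -sqrt(C1 + z^2)
 g(z) = sqrt(C1 + z^2)


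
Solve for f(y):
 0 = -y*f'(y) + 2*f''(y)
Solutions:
 f(y) = C1 + C2*erfi(y/2)


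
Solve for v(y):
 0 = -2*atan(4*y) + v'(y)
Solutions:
 v(y) = C1 + 2*y*atan(4*y) - log(16*y^2 + 1)/4


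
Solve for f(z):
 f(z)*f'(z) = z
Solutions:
 f(z) = -sqrt(C1 + z^2)
 f(z) = sqrt(C1 + z^2)


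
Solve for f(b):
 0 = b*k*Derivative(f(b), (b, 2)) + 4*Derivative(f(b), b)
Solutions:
 f(b) = C1 + b^(((re(k) - 4)*re(k) + im(k)^2)/(re(k)^2 + im(k)^2))*(C2*sin(4*log(b)*Abs(im(k))/(re(k)^2 + im(k)^2)) + C3*cos(4*log(b)*im(k)/(re(k)^2 + im(k)^2)))


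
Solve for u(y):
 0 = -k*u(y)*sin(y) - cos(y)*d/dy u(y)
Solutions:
 u(y) = C1*exp(k*log(cos(y)))


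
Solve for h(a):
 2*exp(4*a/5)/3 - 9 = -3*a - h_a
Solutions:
 h(a) = C1 - 3*a^2/2 + 9*a - 5*exp(4*a/5)/6


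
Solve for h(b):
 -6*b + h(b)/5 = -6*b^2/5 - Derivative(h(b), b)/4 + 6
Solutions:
 h(b) = C1*exp(-4*b/5) - 6*b^2 + 45*b - 105/4


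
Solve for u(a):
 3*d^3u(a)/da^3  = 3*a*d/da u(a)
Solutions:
 u(a) = C1 + Integral(C2*airyai(a) + C3*airybi(a), a)


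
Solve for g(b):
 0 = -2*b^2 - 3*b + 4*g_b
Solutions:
 g(b) = C1 + b^3/6 + 3*b^2/8


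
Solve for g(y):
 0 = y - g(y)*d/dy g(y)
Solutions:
 g(y) = -sqrt(C1 + y^2)
 g(y) = sqrt(C1 + y^2)


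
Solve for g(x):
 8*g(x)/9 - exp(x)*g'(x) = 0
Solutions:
 g(x) = C1*exp(-8*exp(-x)/9)


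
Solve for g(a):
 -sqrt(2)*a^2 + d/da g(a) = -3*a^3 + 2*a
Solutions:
 g(a) = C1 - 3*a^4/4 + sqrt(2)*a^3/3 + a^2


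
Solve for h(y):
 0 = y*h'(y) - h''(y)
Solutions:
 h(y) = C1 + C2*erfi(sqrt(2)*y/2)


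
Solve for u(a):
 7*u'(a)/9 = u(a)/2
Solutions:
 u(a) = C1*exp(9*a/14)


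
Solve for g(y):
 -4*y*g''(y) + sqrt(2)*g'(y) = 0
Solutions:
 g(y) = C1 + C2*y^(sqrt(2)/4 + 1)


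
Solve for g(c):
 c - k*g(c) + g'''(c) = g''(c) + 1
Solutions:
 g(c) = C1*exp(c*(-(-27*k/2 + sqrt((27*k + 2)^2 - 4)/2 - 1)^(1/3) + 1 - 1/(-27*k/2 + sqrt((27*k + 2)^2 - 4)/2 - 1)^(1/3))/3) + C2*exp(c*((-27*k/2 + sqrt((27*k + 2)^2 - 4)/2 - 1)^(1/3) - sqrt(3)*I*(-27*k/2 + sqrt((27*k + 2)^2 - 4)/2 - 1)^(1/3) + 2 - 4/((-1 + sqrt(3)*I)*(-27*k/2 + sqrt((27*k + 2)^2 - 4)/2 - 1)^(1/3)))/6) + C3*exp(c*((-27*k/2 + sqrt((27*k + 2)^2 - 4)/2 - 1)^(1/3) + sqrt(3)*I*(-27*k/2 + sqrt((27*k + 2)^2 - 4)/2 - 1)^(1/3) + 2 + 4/((1 + sqrt(3)*I)*(-27*k/2 + sqrt((27*k + 2)^2 - 4)/2 - 1)^(1/3)))/6) + c/k - 1/k


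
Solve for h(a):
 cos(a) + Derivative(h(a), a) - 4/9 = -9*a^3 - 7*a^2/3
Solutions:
 h(a) = C1 - 9*a^4/4 - 7*a^3/9 + 4*a/9 - sin(a)


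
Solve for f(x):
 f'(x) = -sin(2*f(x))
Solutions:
 f(x) = pi - acos((-C1 - exp(4*x))/(C1 - exp(4*x)))/2
 f(x) = acos((-C1 - exp(4*x))/(C1 - exp(4*x)))/2


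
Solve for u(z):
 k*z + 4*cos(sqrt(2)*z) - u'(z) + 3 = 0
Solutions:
 u(z) = C1 + k*z^2/2 + 3*z + 2*sqrt(2)*sin(sqrt(2)*z)


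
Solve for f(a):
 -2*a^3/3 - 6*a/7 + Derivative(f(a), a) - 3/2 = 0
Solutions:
 f(a) = C1 + a^4/6 + 3*a^2/7 + 3*a/2


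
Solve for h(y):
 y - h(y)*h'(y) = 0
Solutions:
 h(y) = -sqrt(C1 + y^2)
 h(y) = sqrt(C1 + y^2)


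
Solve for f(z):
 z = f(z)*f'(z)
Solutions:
 f(z) = -sqrt(C1 + z^2)
 f(z) = sqrt(C1 + z^2)


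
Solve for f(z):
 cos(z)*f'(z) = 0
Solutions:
 f(z) = C1


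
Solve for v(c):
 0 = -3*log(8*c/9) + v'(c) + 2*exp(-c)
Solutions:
 v(c) = C1 + 3*c*log(c) + 3*c*(-2*log(3) - 1 + 3*log(2)) + 2*exp(-c)


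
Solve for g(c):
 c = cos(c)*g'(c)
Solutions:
 g(c) = C1 + Integral(c/cos(c), c)


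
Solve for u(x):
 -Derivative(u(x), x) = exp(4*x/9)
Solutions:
 u(x) = C1 - 9*exp(4*x/9)/4


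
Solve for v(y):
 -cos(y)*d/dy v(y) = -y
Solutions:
 v(y) = C1 + Integral(y/cos(y), y)


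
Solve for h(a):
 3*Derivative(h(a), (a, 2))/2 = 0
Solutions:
 h(a) = C1 + C2*a


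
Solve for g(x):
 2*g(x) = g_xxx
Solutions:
 g(x) = C3*exp(2^(1/3)*x) + (C1*sin(2^(1/3)*sqrt(3)*x/2) + C2*cos(2^(1/3)*sqrt(3)*x/2))*exp(-2^(1/3)*x/2)


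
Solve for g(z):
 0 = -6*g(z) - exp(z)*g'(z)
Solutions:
 g(z) = C1*exp(6*exp(-z))


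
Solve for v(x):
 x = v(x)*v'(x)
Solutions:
 v(x) = -sqrt(C1 + x^2)
 v(x) = sqrt(C1 + x^2)


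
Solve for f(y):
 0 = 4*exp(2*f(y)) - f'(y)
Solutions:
 f(y) = log(-sqrt(-1/(C1 + 4*y))) - log(2)/2
 f(y) = log(-1/(C1 + 4*y))/2 - log(2)/2


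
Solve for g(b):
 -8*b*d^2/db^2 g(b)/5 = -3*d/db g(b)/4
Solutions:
 g(b) = C1 + C2*b^(47/32)


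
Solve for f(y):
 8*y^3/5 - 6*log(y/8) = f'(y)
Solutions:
 f(y) = C1 + 2*y^4/5 - 6*y*log(y) + 6*y + y*log(262144)


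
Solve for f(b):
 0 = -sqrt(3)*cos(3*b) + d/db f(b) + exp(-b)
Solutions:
 f(b) = C1 + sqrt(3)*sin(3*b)/3 + exp(-b)


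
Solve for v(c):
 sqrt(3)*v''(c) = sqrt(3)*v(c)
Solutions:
 v(c) = C1*exp(-c) + C2*exp(c)


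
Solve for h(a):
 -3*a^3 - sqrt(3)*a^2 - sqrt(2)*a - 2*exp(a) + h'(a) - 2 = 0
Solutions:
 h(a) = C1 + 3*a^4/4 + sqrt(3)*a^3/3 + sqrt(2)*a^2/2 + 2*a + 2*exp(a)


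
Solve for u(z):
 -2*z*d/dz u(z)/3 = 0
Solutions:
 u(z) = C1


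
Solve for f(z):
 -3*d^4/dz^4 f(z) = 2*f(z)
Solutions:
 f(z) = (C1*sin(6^(3/4)*z/6) + C2*cos(6^(3/4)*z/6))*exp(-6^(3/4)*z/6) + (C3*sin(6^(3/4)*z/6) + C4*cos(6^(3/4)*z/6))*exp(6^(3/4)*z/6)


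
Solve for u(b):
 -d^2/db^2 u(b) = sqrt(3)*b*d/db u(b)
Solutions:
 u(b) = C1 + C2*erf(sqrt(2)*3^(1/4)*b/2)


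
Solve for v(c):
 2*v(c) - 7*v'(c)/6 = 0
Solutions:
 v(c) = C1*exp(12*c/7)


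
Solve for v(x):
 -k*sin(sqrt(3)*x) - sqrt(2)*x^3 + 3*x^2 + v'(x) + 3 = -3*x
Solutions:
 v(x) = C1 - sqrt(3)*k*cos(sqrt(3)*x)/3 + sqrt(2)*x^4/4 - x^3 - 3*x^2/2 - 3*x


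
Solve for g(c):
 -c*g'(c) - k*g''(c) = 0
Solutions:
 g(c) = C1 + C2*sqrt(k)*erf(sqrt(2)*c*sqrt(1/k)/2)


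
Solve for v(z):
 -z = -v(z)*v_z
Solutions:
 v(z) = -sqrt(C1 + z^2)
 v(z) = sqrt(C1 + z^2)


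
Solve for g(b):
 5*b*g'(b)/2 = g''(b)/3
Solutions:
 g(b) = C1 + C2*erfi(sqrt(15)*b/2)


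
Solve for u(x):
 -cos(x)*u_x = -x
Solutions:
 u(x) = C1 + Integral(x/cos(x), x)


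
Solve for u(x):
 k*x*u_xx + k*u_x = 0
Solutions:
 u(x) = C1 + C2*log(x)


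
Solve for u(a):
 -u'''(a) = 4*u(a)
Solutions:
 u(a) = C3*exp(-2^(2/3)*a) + (C1*sin(2^(2/3)*sqrt(3)*a/2) + C2*cos(2^(2/3)*sqrt(3)*a/2))*exp(2^(2/3)*a/2)


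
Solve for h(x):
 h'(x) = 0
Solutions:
 h(x) = C1


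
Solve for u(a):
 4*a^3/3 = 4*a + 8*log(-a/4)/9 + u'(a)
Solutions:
 u(a) = C1 + a^4/3 - 2*a^2 - 8*a*log(-a)/9 + 8*a*(1 + 2*log(2))/9


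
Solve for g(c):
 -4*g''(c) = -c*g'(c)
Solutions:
 g(c) = C1 + C2*erfi(sqrt(2)*c/4)


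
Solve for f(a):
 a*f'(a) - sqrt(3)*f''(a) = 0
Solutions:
 f(a) = C1 + C2*erfi(sqrt(2)*3^(3/4)*a/6)


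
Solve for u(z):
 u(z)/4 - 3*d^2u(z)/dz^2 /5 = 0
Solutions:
 u(z) = C1*exp(-sqrt(15)*z/6) + C2*exp(sqrt(15)*z/6)


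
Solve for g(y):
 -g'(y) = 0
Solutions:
 g(y) = C1


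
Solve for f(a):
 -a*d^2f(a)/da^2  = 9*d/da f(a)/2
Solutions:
 f(a) = C1 + C2/a^(7/2)


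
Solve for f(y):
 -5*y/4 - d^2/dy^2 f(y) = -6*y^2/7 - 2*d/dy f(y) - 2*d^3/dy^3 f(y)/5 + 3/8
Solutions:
 f(y) = C1 - y^3/7 + 11*y^2/112 + 16*y/35 + (C2*sin(sqrt(55)*y/4) + C3*cos(sqrt(55)*y/4))*exp(5*y/4)


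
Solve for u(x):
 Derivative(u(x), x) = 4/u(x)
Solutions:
 u(x) = -sqrt(C1 + 8*x)
 u(x) = sqrt(C1 + 8*x)


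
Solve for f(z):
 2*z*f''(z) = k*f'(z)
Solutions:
 f(z) = C1 + z^(re(k)/2 + 1)*(C2*sin(log(z)*Abs(im(k))/2) + C3*cos(log(z)*im(k)/2))


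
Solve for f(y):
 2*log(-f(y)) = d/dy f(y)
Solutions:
 -li(-f(y)) = C1 + 2*y


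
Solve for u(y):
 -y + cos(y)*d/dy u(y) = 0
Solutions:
 u(y) = C1 + Integral(y/cos(y), y)


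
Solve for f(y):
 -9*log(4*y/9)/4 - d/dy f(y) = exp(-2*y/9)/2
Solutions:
 f(y) = C1 - 9*y*log(y)/4 + 9*y*(-2*log(2) + 1 + 2*log(3))/4 + 9*exp(-2*y/9)/4


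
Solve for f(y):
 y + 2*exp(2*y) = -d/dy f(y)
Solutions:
 f(y) = C1 - y^2/2 - exp(2*y)


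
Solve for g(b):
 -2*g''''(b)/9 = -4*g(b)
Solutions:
 g(b) = C1*exp(-2^(1/4)*sqrt(3)*b) + C2*exp(2^(1/4)*sqrt(3)*b) + C3*sin(2^(1/4)*sqrt(3)*b) + C4*cos(2^(1/4)*sqrt(3)*b)


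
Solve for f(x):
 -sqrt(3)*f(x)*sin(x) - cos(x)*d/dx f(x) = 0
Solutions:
 f(x) = C1*cos(x)^(sqrt(3))


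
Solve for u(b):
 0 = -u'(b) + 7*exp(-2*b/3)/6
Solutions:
 u(b) = C1 - 7*exp(-2*b/3)/4


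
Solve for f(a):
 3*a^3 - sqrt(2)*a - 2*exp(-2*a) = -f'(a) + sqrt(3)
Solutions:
 f(a) = C1 - 3*a^4/4 + sqrt(2)*a^2/2 + sqrt(3)*a - exp(-2*a)


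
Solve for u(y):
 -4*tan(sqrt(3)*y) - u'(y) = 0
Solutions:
 u(y) = C1 + 4*sqrt(3)*log(cos(sqrt(3)*y))/3


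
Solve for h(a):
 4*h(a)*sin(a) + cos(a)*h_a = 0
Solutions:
 h(a) = C1*cos(a)^4


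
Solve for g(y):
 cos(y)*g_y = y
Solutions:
 g(y) = C1 + Integral(y/cos(y), y)


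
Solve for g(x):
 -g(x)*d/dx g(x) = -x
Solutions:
 g(x) = -sqrt(C1 + x^2)
 g(x) = sqrt(C1 + x^2)


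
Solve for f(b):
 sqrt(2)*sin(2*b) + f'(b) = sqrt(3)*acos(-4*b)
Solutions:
 f(b) = C1 + sqrt(3)*(b*acos(-4*b) + sqrt(1 - 16*b^2)/4) + sqrt(2)*cos(2*b)/2


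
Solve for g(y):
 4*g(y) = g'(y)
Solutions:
 g(y) = C1*exp(4*y)


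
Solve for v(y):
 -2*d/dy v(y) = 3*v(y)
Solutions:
 v(y) = C1*exp(-3*y/2)


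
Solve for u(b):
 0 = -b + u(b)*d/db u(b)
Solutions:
 u(b) = -sqrt(C1 + b^2)
 u(b) = sqrt(C1 + b^2)


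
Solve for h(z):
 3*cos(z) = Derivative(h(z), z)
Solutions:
 h(z) = C1 + 3*sin(z)


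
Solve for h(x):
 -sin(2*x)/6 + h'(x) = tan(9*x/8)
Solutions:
 h(x) = C1 - 8*log(cos(9*x/8))/9 - cos(2*x)/12


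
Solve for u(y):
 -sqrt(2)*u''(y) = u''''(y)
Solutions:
 u(y) = C1 + C2*y + C3*sin(2^(1/4)*y) + C4*cos(2^(1/4)*y)


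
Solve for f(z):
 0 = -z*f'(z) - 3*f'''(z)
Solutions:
 f(z) = C1 + Integral(C2*airyai(-3^(2/3)*z/3) + C3*airybi(-3^(2/3)*z/3), z)


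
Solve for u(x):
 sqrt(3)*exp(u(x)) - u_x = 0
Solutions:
 u(x) = log(-1/(C1 + sqrt(3)*x))


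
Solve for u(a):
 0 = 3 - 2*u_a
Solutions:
 u(a) = C1 + 3*a/2


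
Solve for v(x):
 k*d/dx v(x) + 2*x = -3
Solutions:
 v(x) = C1 - x^2/k - 3*x/k


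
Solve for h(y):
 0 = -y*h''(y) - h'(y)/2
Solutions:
 h(y) = C1 + C2*sqrt(y)


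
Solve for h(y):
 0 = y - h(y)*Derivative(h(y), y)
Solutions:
 h(y) = -sqrt(C1 + y^2)
 h(y) = sqrt(C1 + y^2)


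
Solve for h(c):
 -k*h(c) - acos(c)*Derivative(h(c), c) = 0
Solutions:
 h(c) = C1*exp(-k*Integral(1/acos(c), c))


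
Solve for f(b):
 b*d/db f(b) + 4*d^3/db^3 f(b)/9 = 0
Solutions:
 f(b) = C1 + Integral(C2*airyai(-2^(1/3)*3^(2/3)*b/2) + C3*airybi(-2^(1/3)*3^(2/3)*b/2), b)


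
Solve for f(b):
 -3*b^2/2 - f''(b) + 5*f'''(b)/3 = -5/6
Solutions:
 f(b) = C1 + C2*b + C3*exp(3*b/5) - b^4/8 - 5*b^3/6 - 15*b^2/4


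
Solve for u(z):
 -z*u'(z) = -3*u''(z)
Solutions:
 u(z) = C1 + C2*erfi(sqrt(6)*z/6)


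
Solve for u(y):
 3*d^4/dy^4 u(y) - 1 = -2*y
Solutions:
 u(y) = C1 + C2*y + C3*y^2 + C4*y^3 - y^5/180 + y^4/72


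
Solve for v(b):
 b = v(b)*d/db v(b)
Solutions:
 v(b) = -sqrt(C1 + b^2)
 v(b) = sqrt(C1 + b^2)


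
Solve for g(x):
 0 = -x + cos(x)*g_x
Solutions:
 g(x) = C1 + Integral(x/cos(x), x)


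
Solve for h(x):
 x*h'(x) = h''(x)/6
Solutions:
 h(x) = C1 + C2*erfi(sqrt(3)*x)


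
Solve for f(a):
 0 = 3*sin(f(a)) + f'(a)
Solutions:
 f(a) = -acos((-C1 - exp(6*a))/(C1 - exp(6*a))) + 2*pi
 f(a) = acos((-C1 - exp(6*a))/(C1 - exp(6*a)))


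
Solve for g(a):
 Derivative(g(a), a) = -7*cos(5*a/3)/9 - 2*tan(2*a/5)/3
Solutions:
 g(a) = C1 + 5*log(cos(2*a/5))/3 - 7*sin(5*a/3)/15


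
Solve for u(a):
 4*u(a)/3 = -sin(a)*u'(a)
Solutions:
 u(a) = C1*(cos(a) + 1)^(2/3)/(cos(a) - 1)^(2/3)


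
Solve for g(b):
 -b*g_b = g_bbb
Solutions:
 g(b) = C1 + Integral(C2*airyai(-b) + C3*airybi(-b), b)


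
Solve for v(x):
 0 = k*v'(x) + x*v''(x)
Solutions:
 v(x) = C1 + x^(1 - re(k))*(C2*sin(log(x)*Abs(im(k))) + C3*cos(log(x)*im(k)))


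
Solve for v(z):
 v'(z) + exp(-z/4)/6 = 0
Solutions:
 v(z) = C1 + 2*exp(-z/4)/3


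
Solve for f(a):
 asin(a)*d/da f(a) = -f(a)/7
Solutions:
 f(a) = C1*exp(-Integral(1/asin(a), a)/7)


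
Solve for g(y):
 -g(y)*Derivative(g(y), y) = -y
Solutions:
 g(y) = -sqrt(C1 + y^2)
 g(y) = sqrt(C1 + y^2)


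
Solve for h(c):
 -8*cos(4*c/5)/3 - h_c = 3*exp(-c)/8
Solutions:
 h(c) = C1 - 10*sin(4*c/5)/3 + 3*exp(-c)/8


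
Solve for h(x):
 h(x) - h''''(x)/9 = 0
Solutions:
 h(x) = C1*exp(-sqrt(3)*x) + C2*exp(sqrt(3)*x) + C3*sin(sqrt(3)*x) + C4*cos(sqrt(3)*x)


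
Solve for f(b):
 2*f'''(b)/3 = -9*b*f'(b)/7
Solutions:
 f(b) = C1 + Integral(C2*airyai(-3*14^(2/3)*b/14) + C3*airybi(-3*14^(2/3)*b/14), b)


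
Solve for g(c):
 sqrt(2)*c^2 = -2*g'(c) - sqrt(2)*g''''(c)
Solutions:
 g(c) = C1 + C4*exp(-2^(1/6)*c) - sqrt(2)*c^3/6 + (C2*sin(2^(1/6)*sqrt(3)*c/2) + C3*cos(2^(1/6)*sqrt(3)*c/2))*exp(2^(1/6)*c/2)


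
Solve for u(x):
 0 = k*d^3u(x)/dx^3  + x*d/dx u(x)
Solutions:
 u(x) = C1 + Integral(C2*airyai(x*(-1/k)^(1/3)) + C3*airybi(x*(-1/k)^(1/3)), x)


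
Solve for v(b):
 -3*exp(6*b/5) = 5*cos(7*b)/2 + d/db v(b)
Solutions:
 v(b) = C1 - 5*exp(6*b/5)/2 - 5*sin(7*b)/14


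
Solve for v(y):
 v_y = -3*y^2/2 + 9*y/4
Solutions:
 v(y) = C1 - y^3/2 + 9*y^2/8


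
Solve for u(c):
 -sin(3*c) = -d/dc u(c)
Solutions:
 u(c) = C1 - cos(3*c)/3


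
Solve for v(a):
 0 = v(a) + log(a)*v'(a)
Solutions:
 v(a) = C1*exp(-li(a))


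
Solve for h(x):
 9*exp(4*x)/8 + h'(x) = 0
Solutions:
 h(x) = C1 - 9*exp(4*x)/32


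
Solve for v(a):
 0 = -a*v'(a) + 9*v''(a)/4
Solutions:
 v(a) = C1 + C2*erfi(sqrt(2)*a/3)


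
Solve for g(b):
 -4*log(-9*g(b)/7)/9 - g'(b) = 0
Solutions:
 9*Integral(1/(log(-_y) - log(7) + 2*log(3)), (_y, g(b)))/4 = C1 - b


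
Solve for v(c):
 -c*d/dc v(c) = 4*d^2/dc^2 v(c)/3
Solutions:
 v(c) = C1 + C2*erf(sqrt(6)*c/4)


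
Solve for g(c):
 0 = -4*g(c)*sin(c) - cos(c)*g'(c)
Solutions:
 g(c) = C1*cos(c)^4


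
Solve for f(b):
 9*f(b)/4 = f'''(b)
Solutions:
 f(b) = C3*exp(2^(1/3)*3^(2/3)*b/2) + (C1*sin(3*2^(1/3)*3^(1/6)*b/4) + C2*cos(3*2^(1/3)*3^(1/6)*b/4))*exp(-2^(1/3)*3^(2/3)*b/4)


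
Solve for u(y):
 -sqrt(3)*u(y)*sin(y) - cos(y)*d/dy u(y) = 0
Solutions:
 u(y) = C1*cos(y)^(sqrt(3))


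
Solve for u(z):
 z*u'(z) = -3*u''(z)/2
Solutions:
 u(z) = C1 + C2*erf(sqrt(3)*z/3)


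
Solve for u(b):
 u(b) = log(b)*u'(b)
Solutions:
 u(b) = C1*exp(li(b))


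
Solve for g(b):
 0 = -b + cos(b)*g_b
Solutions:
 g(b) = C1 + Integral(b/cos(b), b)


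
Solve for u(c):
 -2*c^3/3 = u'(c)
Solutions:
 u(c) = C1 - c^4/6


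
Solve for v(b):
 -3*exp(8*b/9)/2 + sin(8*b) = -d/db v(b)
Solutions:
 v(b) = C1 + 27*exp(8*b/9)/16 + cos(8*b)/8


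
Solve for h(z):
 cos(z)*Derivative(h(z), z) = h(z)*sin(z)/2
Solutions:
 h(z) = C1/sqrt(cos(z))


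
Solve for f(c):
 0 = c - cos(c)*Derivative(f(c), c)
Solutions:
 f(c) = C1 + Integral(c/cos(c), c)


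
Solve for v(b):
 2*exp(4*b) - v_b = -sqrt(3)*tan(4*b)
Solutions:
 v(b) = C1 + exp(4*b)/2 - sqrt(3)*log(cos(4*b))/4


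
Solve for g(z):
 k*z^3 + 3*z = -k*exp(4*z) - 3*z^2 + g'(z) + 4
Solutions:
 g(z) = C1 + k*z^4/4 + k*exp(4*z)/4 + z^3 + 3*z^2/2 - 4*z


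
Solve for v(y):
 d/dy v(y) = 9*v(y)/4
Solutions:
 v(y) = C1*exp(9*y/4)
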